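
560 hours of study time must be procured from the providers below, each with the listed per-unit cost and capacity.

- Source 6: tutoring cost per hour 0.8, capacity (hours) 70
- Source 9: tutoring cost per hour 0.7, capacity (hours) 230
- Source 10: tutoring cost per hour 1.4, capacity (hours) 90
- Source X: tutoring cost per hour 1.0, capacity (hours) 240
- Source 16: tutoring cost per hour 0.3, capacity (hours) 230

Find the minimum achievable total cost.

Cheapest first:
Take 230 from Source 16 at 0.3 → need 330 more.
Take 230 from Source 9 at 0.7 → need 100 more.
Source 6 (0.8): use full 70 → 30 hours to go.
Source X at 1.0: take 30 of its 240 → requirement met.
Source 10: unused.
Cost = 230×0.3 + 230×0.7 + 70×0.8 + 30×1.0 = 316.

316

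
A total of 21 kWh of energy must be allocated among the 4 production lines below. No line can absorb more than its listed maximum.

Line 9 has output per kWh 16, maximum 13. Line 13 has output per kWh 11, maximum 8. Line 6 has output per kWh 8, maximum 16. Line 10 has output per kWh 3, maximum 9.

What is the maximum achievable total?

296

Order the production lines by output per kWh: Line 9 16 > Line 13 11 > Line 6 8 > Line 10 3.
Line 9: +13 to 13 (cap) — 8 left.
Line 13: +8 to 8 (cap) — 0 left.
Total = 16×13 + 11×8 = 296.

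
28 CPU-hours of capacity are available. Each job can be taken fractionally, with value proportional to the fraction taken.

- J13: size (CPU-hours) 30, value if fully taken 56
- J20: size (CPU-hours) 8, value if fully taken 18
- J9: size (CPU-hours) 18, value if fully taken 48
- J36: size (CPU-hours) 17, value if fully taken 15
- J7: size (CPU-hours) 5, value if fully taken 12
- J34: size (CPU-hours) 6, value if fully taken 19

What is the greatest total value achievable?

76.6

Best value per unit of size first: J34 19/6≈3.17, J9 48/18≈2.67, J7 12/5≈2.4, J20 18/8≈2.25, J13 56/30≈1.87, J36 15/17≈0.882.
Take all of J34 (6 CPU-hours, value 19) — 22 CPU-hours left.
J9: take in full, 18 CPU-hours for value 48 — 4 left.
4 CPU-hours left: a 4/5 share of J7 gives 12×4/5 = 9.6.
Total value = 76.6.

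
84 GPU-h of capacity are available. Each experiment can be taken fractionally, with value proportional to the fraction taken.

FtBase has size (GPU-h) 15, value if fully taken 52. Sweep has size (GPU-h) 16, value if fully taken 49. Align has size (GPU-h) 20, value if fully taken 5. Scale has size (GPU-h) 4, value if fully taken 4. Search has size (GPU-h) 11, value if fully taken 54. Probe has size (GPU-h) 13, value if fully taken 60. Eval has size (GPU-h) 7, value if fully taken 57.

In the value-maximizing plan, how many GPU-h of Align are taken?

18

Sort by value density: Eval 57/7≈8.14, Search 54/11≈4.91, Probe 60/13≈4.62, FtBase 52/15≈3.47, Sweep 49/16≈3.06, Scale 4/4≈1, Align 5/20≈0.25.
All 7 GPU-h of Eval fit (value 57) — 77 remain.
Take all of Search (11 GPU-h, value 54) — 66 GPU-h left.
Take all of Probe (13 GPU-h, value 60) — 53 GPU-h left.
Take all of FtBase (15 GPU-h, value 52) — 38 GPU-h left.
All 16 GPU-h of Sweep fit (value 49) — 22 remain.
All 4 GPU-h of Scale fit (value 4) — 18 remain.
18 GPU-h left: a 18/20 share of Align gives 5×18/20 = 4.5.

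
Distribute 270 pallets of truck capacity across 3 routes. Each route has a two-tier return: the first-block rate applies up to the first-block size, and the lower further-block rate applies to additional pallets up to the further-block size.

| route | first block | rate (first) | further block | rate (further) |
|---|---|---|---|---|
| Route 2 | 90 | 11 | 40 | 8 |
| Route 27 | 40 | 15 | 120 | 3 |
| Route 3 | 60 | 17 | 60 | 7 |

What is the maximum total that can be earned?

3210

Rank every tier by rate: Route 3/T1 17 > Route 27/T1 15 > Route 2/T1 11 > Route 2/T2 8 > Route 3/T2 7 > Route 27/T2 3.
Route 3/T1 (17): +60 → 210 left.
Fill Route 27 T1 block (40 at 15) → 170 left.
Route 2/T1 (11): +90 → 80 left.
Route 2 T2 at 8: fill all 40 → 40 left.
40 remain; put them into Route 3 T2 at 7.
Total = 17×60 + 15×40 + 11×90 + 8×40 + 7×40 = 3210.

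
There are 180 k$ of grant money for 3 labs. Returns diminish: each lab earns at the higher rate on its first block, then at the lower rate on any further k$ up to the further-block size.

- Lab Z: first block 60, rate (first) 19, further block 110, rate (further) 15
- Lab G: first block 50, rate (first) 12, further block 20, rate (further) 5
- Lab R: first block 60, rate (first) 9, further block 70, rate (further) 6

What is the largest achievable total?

Rank every tier by rate: Lab Z/first 19 > Lab Z/second 15 > Lab G/first 12 > Lab R/first 9 > Lab R/second 6 > Lab G/second 5.
Fill Lab Z first block (60 at 19) — 120 left.
Fill Lab Z second block (110 at 15) — 10 left.
10 remain; put them into Lab G first at 12.
Total = 19×60 + 15×110 + 12×10 = 2910.

2910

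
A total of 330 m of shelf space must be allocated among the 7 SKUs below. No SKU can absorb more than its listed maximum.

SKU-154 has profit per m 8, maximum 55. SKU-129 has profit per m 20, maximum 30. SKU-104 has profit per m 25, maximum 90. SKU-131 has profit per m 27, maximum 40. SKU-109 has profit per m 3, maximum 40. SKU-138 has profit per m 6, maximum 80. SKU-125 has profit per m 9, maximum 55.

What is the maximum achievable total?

Rank by profit per m: SKU-131 27 > SKU-104 25 > SKU-129 20 > SKU-125 9 > SKU-154 8 > SKU-138 6 > SKU-109 3.
SKU-131 takes 40 to reach its cap of 40 → 290 left.
SKU-104 takes 90 to reach its cap of 90 → 200 left.
Give SKU-129 30 to hit its cap of 30 → 170 left.
SKU-125 takes 55 to reach its cap of 55 → 115 left.
SKU-154: +55 to 55 (cap) → 60 left.
SKU-138 has room for 80 but only 60 remain, so it gets 60.
Total = 8×55 + 20×30 + 25×90 + 27×40 + 6×60 + 9×55 = 5225.

5225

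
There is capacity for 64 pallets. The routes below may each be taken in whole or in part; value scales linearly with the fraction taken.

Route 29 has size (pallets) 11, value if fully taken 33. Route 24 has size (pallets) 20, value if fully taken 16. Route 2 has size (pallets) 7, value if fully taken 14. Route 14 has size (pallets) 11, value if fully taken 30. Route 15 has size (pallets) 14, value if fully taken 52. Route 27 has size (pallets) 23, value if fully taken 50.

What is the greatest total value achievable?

175

Best value per unit of size first: Route 15 52/14≈3.71, Route 29 33/11≈3, Route 14 30/11≈2.73, Route 27 50/23≈2.17, Route 2 14/7≈2, Route 24 16/20≈0.8.
Route 15: take in full, 14 pallets for value 52 — 50 left.
Route 29: take in full, 11 pallets for value 33 — 39 left.
Route 14: take in full, 11 pallets for value 30 — 28 left.
Route 27: take in full, 23 pallets for value 50 — 5 left.
Only 5 pallets remain; take 5/7 of Route 2 for value 14×5/7 = 10.
Total value = 175.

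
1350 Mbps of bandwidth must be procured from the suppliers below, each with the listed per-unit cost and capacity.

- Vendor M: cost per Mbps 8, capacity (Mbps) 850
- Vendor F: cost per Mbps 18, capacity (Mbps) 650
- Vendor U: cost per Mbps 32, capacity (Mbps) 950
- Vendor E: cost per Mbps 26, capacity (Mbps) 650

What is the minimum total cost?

Cheapest first:
Vendor M (8): use full 850 — 500 Mbps to go.
Take 500 from Vendor F at 18 to finish.
Vendor E, Vendor U: unused.
Cost = 850×8 + 500×18 = 15800.

15800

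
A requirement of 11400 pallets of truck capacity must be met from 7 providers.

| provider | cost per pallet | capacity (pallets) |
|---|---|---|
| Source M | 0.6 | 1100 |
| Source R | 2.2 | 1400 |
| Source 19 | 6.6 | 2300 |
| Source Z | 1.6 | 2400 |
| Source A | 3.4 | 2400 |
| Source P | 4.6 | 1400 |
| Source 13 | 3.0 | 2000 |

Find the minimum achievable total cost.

32800

Use providers in increasing cost order.
Take 1100 from Source M at 0.6 ; need 10300 more.
Source Z (1.6): use full 2400 ; 7900 pallets to go.
Source R at 2.2: take all 1400 pallets ; 6500 still needed.
Take 2000 from Source 13 at 3.0 ; need 4500 more.
Source A at 3.4: take all 2400 pallets ; 2100 still needed.
Take 1400 from Source P at 4.6 ; need 700 more.
Source 19 (6.6): take the remaining 700 ; done.
Cost = 1100×0.6 + 2400×1.6 + 1400×2.2 + 2000×3.0 + 2400×3.4 + 1400×4.6 + 700×6.6 = 32800.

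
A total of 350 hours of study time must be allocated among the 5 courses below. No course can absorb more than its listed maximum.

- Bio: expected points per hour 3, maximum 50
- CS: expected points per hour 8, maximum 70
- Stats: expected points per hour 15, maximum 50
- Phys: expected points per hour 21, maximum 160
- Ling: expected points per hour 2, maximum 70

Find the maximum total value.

Highest expected points per hour first: Phys 21 > Stats 15 > CS 8 > Bio 3 > Ling 2.
Phys takes 160 to reach its cap of 160 ; 190 left.
Give Stats 50 to hit its cap of 50 ; 140 left.
Give CS 70 to hit its cap of 70 ; 70 left.
Bio: +50 to 50 (cap) ; 20 left.
Only 20 left; Ling takes them to reach 20.
Total = 3×50 + 8×70 + 15×50 + 21×160 + 2×20 = 4860.

4860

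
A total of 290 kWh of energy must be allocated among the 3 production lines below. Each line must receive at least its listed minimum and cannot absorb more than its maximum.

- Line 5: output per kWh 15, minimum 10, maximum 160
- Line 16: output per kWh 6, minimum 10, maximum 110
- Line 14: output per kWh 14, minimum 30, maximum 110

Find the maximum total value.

4060

Meeting every minimum uses 10+10+30 = 50 kWh, leaving 240.
Order the production lines by output per kWh: Line 5 15 > Line 14 14 > Line 16 6.
Line 5: +150 to 160 (cap) — 90 left.
Line 14 takes 80 more to reach its cap of 110 — 10 left.
Only 10 left; Line 16 takes them to reach 20.
Total = 15×160 + 6×20 + 14×110 = 4060.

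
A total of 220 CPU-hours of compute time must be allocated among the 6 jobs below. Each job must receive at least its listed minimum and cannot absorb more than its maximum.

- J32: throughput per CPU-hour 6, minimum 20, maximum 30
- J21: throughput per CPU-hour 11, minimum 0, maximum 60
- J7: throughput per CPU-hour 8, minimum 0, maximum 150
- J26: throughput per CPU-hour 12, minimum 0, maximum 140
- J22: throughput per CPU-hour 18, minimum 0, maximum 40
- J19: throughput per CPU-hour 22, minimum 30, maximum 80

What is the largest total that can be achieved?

Meeting every minimum uses 20+0+0+0+0+30 = 50 CPU-hours, leaving 170.
Highest throughput per CPU-hour first: J19 22 > J22 18 > J26 12 > J21 11 > J7 8 > J32 6.
Give J19 50 more to hit its cap of 80 → 120 left.
J22 takes 40 more to reach its cap of 40 → 80 left.
Only 80 left; J26 takes them to reach 80.
Total = 6×20 + 12×80 + 18×40 + 22×80 = 3560.

3560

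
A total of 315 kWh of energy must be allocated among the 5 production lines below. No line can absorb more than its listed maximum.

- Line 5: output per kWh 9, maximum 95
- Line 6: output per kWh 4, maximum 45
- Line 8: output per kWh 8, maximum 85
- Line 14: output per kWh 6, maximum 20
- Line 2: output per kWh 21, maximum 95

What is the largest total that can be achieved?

Order the production lines by output per kWh: Line 2 21 > Line 5 9 > Line 8 8 > Line 14 6 > Line 6 4.
Line 2 takes 95 to reach its cap of 95 — 220 left.
Line 5: +95 to 95 (cap) — 125 left.
Give Line 8 85 to hit its cap of 85 — 40 left.
Line 14: +20 to 20 (cap) — 20 left.
Only 20 left; Line 6 takes them to reach 20.
Total = 9×95 + 4×20 + 8×85 + 6×20 + 21×95 = 3730.

3730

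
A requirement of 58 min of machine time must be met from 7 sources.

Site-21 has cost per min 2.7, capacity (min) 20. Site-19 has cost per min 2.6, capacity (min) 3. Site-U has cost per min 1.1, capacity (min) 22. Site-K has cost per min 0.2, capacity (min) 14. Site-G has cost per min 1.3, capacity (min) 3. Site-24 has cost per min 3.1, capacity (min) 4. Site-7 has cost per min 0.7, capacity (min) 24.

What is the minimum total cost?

Use sources in increasing cost order.
Take 14 from Site-K at 0.2 — need 44 more.
Take 24 from Site-7 at 0.7 — need 20 more.
Site-U (1.1): take the remaining 20 — done.
Site-G, Site-19, Site-21, Site-24: unused.
Cost = 14×0.2 + 24×0.7 + 20×1.1 = 41.6.

41.6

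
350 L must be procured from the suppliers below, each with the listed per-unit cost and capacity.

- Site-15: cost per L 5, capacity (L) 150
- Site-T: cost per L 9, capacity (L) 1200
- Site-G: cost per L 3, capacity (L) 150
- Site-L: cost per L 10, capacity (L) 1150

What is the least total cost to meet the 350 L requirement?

Cheapest first:
Site-G (3): use full 150 ; 200 L to go.
Site-15 at 5: take all 150 L ; 50 still needed.
Take 50 from Site-T at 9 to finish.
Site-L: unused.
Cost = 150×3 + 150×5 + 50×9 = 1650.

1650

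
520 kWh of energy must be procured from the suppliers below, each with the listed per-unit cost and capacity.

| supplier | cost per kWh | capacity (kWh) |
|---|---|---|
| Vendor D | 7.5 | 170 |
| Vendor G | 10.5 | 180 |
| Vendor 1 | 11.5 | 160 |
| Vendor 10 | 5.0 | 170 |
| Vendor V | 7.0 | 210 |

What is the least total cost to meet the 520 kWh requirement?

3370

Cheapest first:
Vendor 10 at 5.0: take all 170 kWh ; 350 still needed.
Vendor V (7.0): use full 210 ; 140 kWh to go.
Vendor D at 7.5: take 140 of its 170 ; requirement met.
Vendor G, Vendor 1: unused.
Cost = 170×5.0 + 210×7.0 + 140×7.5 = 3370.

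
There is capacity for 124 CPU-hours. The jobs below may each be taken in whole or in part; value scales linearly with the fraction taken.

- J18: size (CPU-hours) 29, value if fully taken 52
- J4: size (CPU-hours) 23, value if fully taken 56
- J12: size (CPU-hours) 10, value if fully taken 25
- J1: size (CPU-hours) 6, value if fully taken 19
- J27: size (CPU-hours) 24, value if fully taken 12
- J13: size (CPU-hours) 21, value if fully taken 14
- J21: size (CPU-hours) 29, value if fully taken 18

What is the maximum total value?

Rank by value-to-size ratio: J1 19/6≈3.17, J12 25/10≈2.5, J4 56/23≈2.43, J18 52/29≈1.79, J13 14/21≈0.667, J21 18/29≈0.621, J27 12/24≈0.5.
Take all of J1 (6 CPU-hours, value 19) → 118 CPU-hours left.
Take all of J12 (10 CPU-hours, value 25) → 108 CPU-hours left.
All 23 CPU-hours of J4 fit (value 56) → 85 remain.
Take all of J18 (29 CPU-hours, value 52) → 56 CPU-hours left.
J13: take in full, 21 CPU-hours for value 14 → 35 left.
J21: take in full, 29 CPU-hours for value 18 → 6 left.
Fill the last 6 CPU-hours with part of J27: 6/24 of it earns 3.
Total value = 187.

187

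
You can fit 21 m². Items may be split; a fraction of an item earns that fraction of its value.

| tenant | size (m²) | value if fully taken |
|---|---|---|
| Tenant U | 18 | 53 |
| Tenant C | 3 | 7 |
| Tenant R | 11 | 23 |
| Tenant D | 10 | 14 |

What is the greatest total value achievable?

60

Best value per unit of size first: Tenant U 53/18≈2.94, Tenant C 7/3≈2.33, Tenant R 23/11≈2.09, Tenant D 14/10≈1.4.
All 18 m² of Tenant U fit (value 53) → 3 remain.
Tenant C: take in full, 3 m² for value 7 → 0 left.
Total value = 60.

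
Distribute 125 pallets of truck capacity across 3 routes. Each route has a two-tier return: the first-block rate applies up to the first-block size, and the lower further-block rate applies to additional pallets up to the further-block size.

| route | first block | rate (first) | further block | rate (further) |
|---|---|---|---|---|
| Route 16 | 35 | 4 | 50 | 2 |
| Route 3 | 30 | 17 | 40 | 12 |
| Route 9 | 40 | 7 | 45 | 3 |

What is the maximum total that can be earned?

Rank every tier by rate: Route 3/first 17 > Route 3/second 12 > Route 9/first 7 > Route 16/first 4 > Route 9/second 3 > Route 16/second 2.
Route 3/first (17): +30 — 95 left.
Route 3 second at 12: fill all 40 — 55 left.
Route 9/first (7): +40 — 15 left.
Route 16 first at 4: only 15 left, fill 15.
Total = 17×30 + 12×40 + 7×40 + 4×15 = 1330.

1330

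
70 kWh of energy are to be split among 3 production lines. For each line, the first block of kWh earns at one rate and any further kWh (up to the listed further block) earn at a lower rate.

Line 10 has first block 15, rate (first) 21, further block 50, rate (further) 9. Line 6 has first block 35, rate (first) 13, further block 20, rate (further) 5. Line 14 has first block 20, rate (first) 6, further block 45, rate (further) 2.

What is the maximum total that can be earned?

Order all 6 blocks by rate: Line 10/T1 21 > Line 6/T1 13 > Line 10/T2 9 > Line 14/T1 6 > Line 6/T2 5 > Line 14/T2 2.
Fill Line 10 T1 block (15 at 21) ; 55 left.
Line 6/T1 (13): +35 ; 20 left.
Line 10/T2: +20 of 50 at 9; pool empty.
Total = 21×15 + 13×35 + 9×20 = 950.

950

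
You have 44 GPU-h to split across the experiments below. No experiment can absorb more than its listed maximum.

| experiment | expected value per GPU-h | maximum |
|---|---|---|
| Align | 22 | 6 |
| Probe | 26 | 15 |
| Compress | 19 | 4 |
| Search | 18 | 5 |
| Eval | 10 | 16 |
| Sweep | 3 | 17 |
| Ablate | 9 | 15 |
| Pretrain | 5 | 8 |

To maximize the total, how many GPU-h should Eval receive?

Rank by expected value per GPU-h: Probe 26 > Align 22 > Compress 19 > Search 18 > Eval 10 > Ablate 9 > Pretrain 5 > Sweep 3.
Give Probe 15 to hit its cap of 15 → 29 left.
Give Align 6 to hit its cap of 6 → 23 left.
Compress takes 4 to reach its cap of 4 → 19 left.
Search takes 5 to reach its cap of 5 → 14 left.
Eval has room for 16 but only 14 remain, so it gets 14.

14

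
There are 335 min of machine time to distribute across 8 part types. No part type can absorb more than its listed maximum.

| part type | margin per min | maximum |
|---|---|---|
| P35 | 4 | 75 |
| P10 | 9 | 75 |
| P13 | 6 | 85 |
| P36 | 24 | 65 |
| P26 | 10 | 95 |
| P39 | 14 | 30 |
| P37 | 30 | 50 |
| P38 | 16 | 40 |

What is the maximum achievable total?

Order the part types by margin per min: P37 30 > P36 24 > P38 16 > P39 14 > P26 10 > P10 9 > P13 6 > P35 4.
P37 takes 50 to reach its cap of 50 ; 285 left.
P36: +65 to 65 (cap) ; 220 left.
Give P38 40 to hit its cap of 40 ; 180 left.
Give P39 30 to hit its cap of 30 ; 150 left.
P26: +95 to 95 (cap) ; 55 left.
Only 55 left; P10 takes them to reach 55.
Total = 9×55 + 24×65 + 10×95 + 14×30 + 30×50 + 16×40 = 5565.

5565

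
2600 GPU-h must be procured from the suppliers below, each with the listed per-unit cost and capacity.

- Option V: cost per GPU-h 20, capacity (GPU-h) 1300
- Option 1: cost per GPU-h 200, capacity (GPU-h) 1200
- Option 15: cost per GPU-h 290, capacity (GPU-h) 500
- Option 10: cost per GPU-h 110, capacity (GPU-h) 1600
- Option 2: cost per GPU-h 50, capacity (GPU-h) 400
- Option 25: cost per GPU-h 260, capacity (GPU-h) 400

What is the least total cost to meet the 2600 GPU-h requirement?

Use suppliers in increasing cost order.
Option V at 20: take all 1300 GPU-h → 1300 still needed.
Option 2 (50): use full 400 → 900 GPU-h to go.
Take 900 from Option 10 at 110 to finish.
Option 1, Option 25, Option 15: unused.
Cost = 1300×20 + 400×50 + 900×110 = 145000.

145000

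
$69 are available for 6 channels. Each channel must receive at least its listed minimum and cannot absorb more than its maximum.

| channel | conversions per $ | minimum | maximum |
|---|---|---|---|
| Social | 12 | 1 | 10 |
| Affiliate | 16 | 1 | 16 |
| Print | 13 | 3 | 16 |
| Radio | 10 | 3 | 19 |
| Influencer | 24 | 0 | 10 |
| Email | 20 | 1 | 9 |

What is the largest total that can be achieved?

1084

Meeting every minimum uses 1+1+3+3+0+1 = 9 $, leaving 60.
Highest conversions per $ first: Influencer 24 > Email 20 > Affiliate 16 > Print 13 > Social 12 > Radio 10.
Give Influencer 10 more to hit its cap of 10 — 50 left.
Email: +8 to 9 (cap) — 42 left.
Give Affiliate 15 more to hit its cap of 16 — 27 left.
Print: +13 to 16 (cap) — 14 left.
Social: +9 to 10 (cap) — 5 left.
Radio: +5 (room for 16) → 8. Pool exhausted.
Total = 12×10 + 16×16 + 13×16 + 10×8 + 24×10 + 20×9 = 1084.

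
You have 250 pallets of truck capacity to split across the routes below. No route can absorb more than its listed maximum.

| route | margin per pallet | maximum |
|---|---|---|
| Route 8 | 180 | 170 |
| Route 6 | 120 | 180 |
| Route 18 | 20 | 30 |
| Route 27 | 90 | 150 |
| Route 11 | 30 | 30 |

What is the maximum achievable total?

40200

Rank by margin per pallet: Route 8 180 > Route 6 120 > Route 27 90 > Route 11 30 > Route 18 20.
Route 8 takes 170 to reach its cap of 170 → 80 left.
Only 80 left; Route 6 takes them to reach 80.
Total = 180×170 + 120×80 = 40200.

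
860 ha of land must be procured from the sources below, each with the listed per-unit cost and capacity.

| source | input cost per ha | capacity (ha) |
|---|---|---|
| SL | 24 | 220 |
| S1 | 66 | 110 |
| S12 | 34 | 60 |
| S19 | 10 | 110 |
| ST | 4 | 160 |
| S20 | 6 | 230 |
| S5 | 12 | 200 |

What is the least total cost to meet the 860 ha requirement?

Use sources in increasing cost order.
ST (4): use full 160 → 700 ha to go.
Take 230 from S20 at 6 → need 470 more.
Take 110 from S19 at 10 → need 360 more.
S5 (12): use full 200 → 160 ha to go.
SL (24): take the remaining 160 → done.
S12, S1: unused.
Cost = 160×4 + 230×6 + 110×10 + 200×12 + 160×24 = 9360.

9360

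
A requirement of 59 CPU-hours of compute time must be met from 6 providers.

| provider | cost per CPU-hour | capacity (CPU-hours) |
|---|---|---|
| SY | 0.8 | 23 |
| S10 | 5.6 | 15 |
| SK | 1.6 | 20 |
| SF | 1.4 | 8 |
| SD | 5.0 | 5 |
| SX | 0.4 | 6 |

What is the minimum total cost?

74

Cheapest first:
Take 6 from SX at 0.4 — need 53 more.
Take 23 from SY at 0.8 — need 30 more.
Take 8 from SF at 1.4 — need 22 more.
Take 20 from SK at 1.6 — need 2 more.
SD at 5.0: take 2 of its 5 — requirement met.
S10: unused.
Cost = 6×0.4 + 23×0.8 + 8×1.4 + 20×1.6 + 2×5.0 = 74.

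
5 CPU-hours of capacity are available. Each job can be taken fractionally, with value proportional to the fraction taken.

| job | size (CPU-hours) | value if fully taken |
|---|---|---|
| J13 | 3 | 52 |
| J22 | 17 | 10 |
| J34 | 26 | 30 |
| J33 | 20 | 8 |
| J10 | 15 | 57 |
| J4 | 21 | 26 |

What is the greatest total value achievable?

59.6

Rank by value-to-size ratio: J13 52/3≈17.3, J10 57/15≈3.8, J4 26/21≈1.24, J34 30/26≈1.15, J22 10/17≈0.588, J33 8/20≈0.4.
Take all of J13 (3 CPU-hours, value 52) → 2 CPU-hours left.
Only 2 CPU-hours remain; take 2/15 of J10 for value 57×2/15 = 7.6.
Total value = 59.6.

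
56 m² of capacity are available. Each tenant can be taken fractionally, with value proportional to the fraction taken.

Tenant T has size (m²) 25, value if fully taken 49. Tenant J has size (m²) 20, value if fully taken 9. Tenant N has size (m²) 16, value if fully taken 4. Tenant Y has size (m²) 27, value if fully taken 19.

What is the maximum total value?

Sort by value density: Tenant T 49/25≈1.96, Tenant Y 19/27≈0.704, Tenant J 9/20≈0.45, Tenant N 4/16≈0.25.
Take all of Tenant T (25 m², value 49) → 31 m² left.
Take all of Tenant Y (27 m², value 19) → 4 m² left.
4 m² left: a 4/20 share of Tenant J gives 9×4/20 = 1.8.
Total value = 69.8.

69.8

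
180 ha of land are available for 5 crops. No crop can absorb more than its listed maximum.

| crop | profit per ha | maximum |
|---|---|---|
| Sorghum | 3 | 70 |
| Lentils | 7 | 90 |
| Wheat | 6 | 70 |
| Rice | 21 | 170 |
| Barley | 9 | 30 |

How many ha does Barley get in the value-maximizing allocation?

10

Highest profit per ha first: Rice 21 > Barley 9 > Lentils 7 > Wheat 6 > Sorghum 3.
Give Rice 170 to hit its cap of 170 ; 10 left.
Barley: +10 (room for 30) → 10. Pool exhausted.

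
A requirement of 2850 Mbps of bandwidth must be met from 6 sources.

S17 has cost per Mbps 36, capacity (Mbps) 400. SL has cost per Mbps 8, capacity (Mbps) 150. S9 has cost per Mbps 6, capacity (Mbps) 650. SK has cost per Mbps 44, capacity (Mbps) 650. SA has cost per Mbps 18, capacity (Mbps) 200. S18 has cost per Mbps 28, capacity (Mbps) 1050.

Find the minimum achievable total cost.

Fill from the cheapest source first.
S9 (6): use full 650 ; 2200 Mbps to go.
SL at 8: take all 150 Mbps ; 2050 still needed.
Take 200 from SA at 18 ; need 1850 more.
Take 1050 from S18 at 28 ; need 800 more.
Take 400 from S17 at 36 ; need 400 more.
SK at 44: take 400 of its 650 ; requirement met.
Cost = 650×6 + 150×8 + 200×18 + 1050×28 + 400×36 + 400×44 = 70100.

70100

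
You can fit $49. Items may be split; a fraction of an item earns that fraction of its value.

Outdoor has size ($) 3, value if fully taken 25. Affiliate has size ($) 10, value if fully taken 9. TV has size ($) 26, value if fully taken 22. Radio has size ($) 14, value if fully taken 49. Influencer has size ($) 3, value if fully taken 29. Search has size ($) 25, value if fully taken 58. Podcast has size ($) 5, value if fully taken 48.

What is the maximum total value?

Best value per unit of size first: Influencer 29/3≈9.67, Podcast 48/5≈9.6, Outdoor 25/3≈8.33, Radio 49/14≈3.5, Search 58/25≈2.32, Affiliate 9/10≈0.9, TV 22/26≈0.846.
Take all of Influencer (3 $, value 29) → 46 $ left.
Podcast: take in full, 5 $ for value 48 → 41 left.
All 3 $ of Outdoor fit (value 25) → 38 remain.
All 14 $ of Radio fit (value 49) → 24 remain.
Only 24 $ remain; take 24/25 of Search for value 58×24/25 = 55.68.
Total value = 206.68.

206.68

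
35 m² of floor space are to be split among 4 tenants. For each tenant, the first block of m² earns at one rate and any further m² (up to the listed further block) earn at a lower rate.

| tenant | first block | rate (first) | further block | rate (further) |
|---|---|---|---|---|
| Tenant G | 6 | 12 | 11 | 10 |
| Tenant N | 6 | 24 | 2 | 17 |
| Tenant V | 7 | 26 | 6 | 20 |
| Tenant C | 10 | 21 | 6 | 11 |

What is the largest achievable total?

Order all 8 blocks by rate: Tenant V/tier1 26 > Tenant N/tier1 24 > Tenant C/tier1 21 > Tenant V/tier2 20 > Tenant N/tier2 17 > Tenant G/tier1 12 > Tenant C/tier2 11 > Tenant G/tier2 10.
Fill Tenant V tier1 block (7 at 26) ; 28 left.
Tenant N/tier1 (24): +6 ; 22 left.
Tenant C/tier1 (21): +10 ; 12 left.
Fill Tenant V tier2 block (6 at 20) ; 6 left.
Fill Tenant N tier2 block (2 at 17) ; 4 left.
Tenant G/tier1: +4 of 6 at 12; pool empty.
Total = 26×7 + 24×6 + 21×10 + 20×6 + 17×2 + 12×4 = 738.

738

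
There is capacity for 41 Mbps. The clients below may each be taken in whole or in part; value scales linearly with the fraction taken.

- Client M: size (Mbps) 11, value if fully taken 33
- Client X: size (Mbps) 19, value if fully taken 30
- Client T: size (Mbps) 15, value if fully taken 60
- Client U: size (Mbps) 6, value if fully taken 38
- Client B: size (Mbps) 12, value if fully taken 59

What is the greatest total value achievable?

Best value per unit of size first: Client U 38/6≈6.33, Client B 59/12≈4.92, Client T 60/15≈4, Client M 33/11≈3, Client X 30/19≈1.58.
Take all of Client U (6 Mbps, value 38) ; 35 Mbps left.
Client B: take in full, 12 Mbps for value 59 ; 23 left.
Client T: take in full, 15 Mbps for value 60 ; 8 left.
Fill the last 8 Mbps with part of Client M: 8/11 of it earns 24.
Total value = 181.

181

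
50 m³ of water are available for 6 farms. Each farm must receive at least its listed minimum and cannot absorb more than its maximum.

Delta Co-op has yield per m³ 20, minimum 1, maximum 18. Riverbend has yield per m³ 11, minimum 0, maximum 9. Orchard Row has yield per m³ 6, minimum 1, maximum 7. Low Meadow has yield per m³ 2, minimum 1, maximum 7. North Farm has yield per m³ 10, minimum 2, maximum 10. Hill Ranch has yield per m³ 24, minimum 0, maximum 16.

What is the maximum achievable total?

Meeting every minimum uses 1+0+1+1+2+0 = 5 m³, leaving 45.
Order the farms by yield per m³: Hill Ranch 24 > Delta Co-op 20 > Riverbend 11 > North Farm 10 > Orchard Row 6 > Low Meadow 2.
Give Hill Ranch 16 more to hit its cap of 16 — 29 left.
Give Delta Co-op 17 more to hit its cap of 18 — 12 left.
Riverbend: +9 to 9 (cap) — 3 left.
Only 3 left; North Farm takes them to reach 5.
Total = 20×18 + 11×9 + 6×1 + 2×1 + 10×5 + 24×16 = 901.

901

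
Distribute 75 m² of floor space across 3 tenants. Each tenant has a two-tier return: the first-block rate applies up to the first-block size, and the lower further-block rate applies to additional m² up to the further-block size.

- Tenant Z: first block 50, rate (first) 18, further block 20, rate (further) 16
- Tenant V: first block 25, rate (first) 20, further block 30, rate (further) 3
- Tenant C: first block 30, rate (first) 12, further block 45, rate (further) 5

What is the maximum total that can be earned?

1400

Order all 6 blocks by rate: Tenant V/first 20 > Tenant Z/first 18 > Tenant Z/second 16 > Tenant C/first 12 > Tenant C/second 5 > Tenant V/second 3.
Tenant V/first (20): +25 — 50 left.
Tenant Z/first (18): +50 — 0 left.
Total = 20×25 + 18×50 = 1400.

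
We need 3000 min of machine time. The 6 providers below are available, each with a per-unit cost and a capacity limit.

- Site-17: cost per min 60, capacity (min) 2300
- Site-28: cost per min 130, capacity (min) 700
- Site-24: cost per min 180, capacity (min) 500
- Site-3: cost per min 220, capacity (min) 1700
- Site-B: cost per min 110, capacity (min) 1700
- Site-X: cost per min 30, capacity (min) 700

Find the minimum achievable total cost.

159000

Fill from the cheapest provider first.
Site-X (30): use full 700 ; 2300 min to go.
Site-17 (60): use full 2300 ; 0 min to go.
Site-B, Site-28, Site-24, Site-3: unused.
Cost = 700×30 + 2300×60 = 159000.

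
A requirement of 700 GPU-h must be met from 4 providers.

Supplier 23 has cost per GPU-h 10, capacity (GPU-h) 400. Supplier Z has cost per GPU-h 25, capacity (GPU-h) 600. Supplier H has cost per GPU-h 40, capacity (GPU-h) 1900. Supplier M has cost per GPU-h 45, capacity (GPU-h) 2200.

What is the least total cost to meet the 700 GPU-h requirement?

11500

Cheapest first:
Supplier 23 at 10: take all 400 GPU-h ; 300 still needed.
Supplier Z (25): take the remaining 300 ; done.
Supplier H, Supplier M: unused.
Cost = 400×10 + 300×25 = 11500.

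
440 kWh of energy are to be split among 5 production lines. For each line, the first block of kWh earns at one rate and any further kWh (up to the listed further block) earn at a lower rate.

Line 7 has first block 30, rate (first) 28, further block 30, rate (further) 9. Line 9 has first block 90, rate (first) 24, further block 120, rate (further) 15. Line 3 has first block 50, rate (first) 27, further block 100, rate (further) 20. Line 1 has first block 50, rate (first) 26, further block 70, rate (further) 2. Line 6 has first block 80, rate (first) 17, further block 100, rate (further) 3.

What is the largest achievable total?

9610

Rank every tier by rate: Line 7/tier1 28 > Line 3/tier1 27 > Line 1/tier1 26 > Line 9/tier1 24 > Line 3/tier2 20 > Line 6/tier1 17 > Line 9/tier2 15 > Line 7/tier2 9 > Line 6/tier2 3 > Line 1/tier2 2.
Line 7 tier1 at 28: fill all 30 ; 410 left.
Fill Line 3 tier1 block (50 at 27) ; 360 left.
Line 1/tier1 (26): +50 ; 310 left.
Line 9 tier1 at 24: fill all 90 ; 220 left.
Line 3 tier2 at 20: fill all 100 ; 120 left.
Fill Line 6 tier1 block (80 at 17) ; 40 left.
40 remain; put them into Line 9 tier2 at 15.
Total = 28×30 + 27×50 + 26×50 + 24×90 + 20×100 + 17×80 + 15×40 = 9610.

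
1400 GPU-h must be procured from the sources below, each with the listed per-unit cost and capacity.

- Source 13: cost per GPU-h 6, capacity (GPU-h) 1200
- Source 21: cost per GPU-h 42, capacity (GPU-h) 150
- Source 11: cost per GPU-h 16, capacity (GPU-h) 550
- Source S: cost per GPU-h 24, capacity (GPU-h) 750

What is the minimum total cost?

10400

Fill from the cheapest source first.
Source 13 at 6: take all 1200 GPU-h — 200 still needed.
Take 200 from Source 11 at 16 to finish.
Source S, Source 21: unused.
Cost = 1200×6 + 200×16 = 10400.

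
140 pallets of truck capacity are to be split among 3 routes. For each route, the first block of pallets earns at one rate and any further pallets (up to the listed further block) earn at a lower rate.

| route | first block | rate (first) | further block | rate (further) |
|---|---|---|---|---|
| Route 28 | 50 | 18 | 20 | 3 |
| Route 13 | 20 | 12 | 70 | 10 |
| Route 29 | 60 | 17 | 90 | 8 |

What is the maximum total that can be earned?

Order all 6 blocks by rate: Route 28/first 18 > Route 29/first 17 > Route 13/first 12 > Route 13/second 10 > Route 29/second 8 > Route 28/second 3.
Route 28/first (18): +50 — 90 left.
Fill Route 29 first block (60 at 17) — 30 left.
Fill Route 13 first block (20 at 12) — 10 left.
10 remain; put them into Route 13 second at 10.
Total = 18×50 + 17×60 + 12×20 + 10×10 = 2260.

2260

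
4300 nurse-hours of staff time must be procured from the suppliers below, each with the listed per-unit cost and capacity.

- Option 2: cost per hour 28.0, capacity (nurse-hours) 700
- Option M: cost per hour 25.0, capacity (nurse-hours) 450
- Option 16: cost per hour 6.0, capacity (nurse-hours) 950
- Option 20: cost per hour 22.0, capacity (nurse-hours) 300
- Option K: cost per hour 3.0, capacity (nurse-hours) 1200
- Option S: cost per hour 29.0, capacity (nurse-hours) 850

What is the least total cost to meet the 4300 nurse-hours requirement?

Use suppliers in increasing cost order.
Take 1200 from Option K at 3.0 → need 3100 more.
Option 16 at 6.0: take all 950 nurse-hours → 2150 still needed.
Option 20 at 22.0: take all 300 nurse-hours → 1850 still needed.
Option M (25.0): use full 450 → 1400 nurse-hours to go.
Take 700 from Option 2 at 28.0 → need 700 more.
Take 700 from Option S at 29.0 to finish.
Cost = 1200×3.0 + 950×6.0 + 300×22.0 + 450×25.0 + 700×28.0 + 700×29.0 = 67050.

67050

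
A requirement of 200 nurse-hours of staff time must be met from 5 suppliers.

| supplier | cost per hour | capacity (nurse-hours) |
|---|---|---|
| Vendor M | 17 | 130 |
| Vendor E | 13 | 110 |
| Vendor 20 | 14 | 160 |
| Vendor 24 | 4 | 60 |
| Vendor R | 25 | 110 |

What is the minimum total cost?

Fill from the cheapest supplier first.
Vendor 24 (4): use full 60 — 140 nurse-hours to go.
Vendor E at 13: take all 110 nurse-hours — 30 still needed.
Vendor 20 at 14: take 30 of its 160 — requirement met.
Vendor M, Vendor R: unused.
Cost = 60×4 + 110×13 + 30×14 = 2090.

2090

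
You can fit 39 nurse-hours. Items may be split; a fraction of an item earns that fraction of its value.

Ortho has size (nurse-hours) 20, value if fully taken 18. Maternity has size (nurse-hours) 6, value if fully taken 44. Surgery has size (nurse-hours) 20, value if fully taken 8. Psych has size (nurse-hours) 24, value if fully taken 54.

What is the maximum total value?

Rank by value-to-size ratio: Maternity 44/6≈7.33, Psych 54/24≈2.25, Ortho 18/20≈0.9, Surgery 8/20≈0.4.
Maternity: take in full, 6 nurse-hours for value 44 — 33 left.
Take all of Psych (24 nurse-hours, value 54) — 9 nurse-hours left.
9 nurse-hours left: a 9/20 share of Ortho gives 18×9/20 = 8.1.
Total value = 106.1.

106.1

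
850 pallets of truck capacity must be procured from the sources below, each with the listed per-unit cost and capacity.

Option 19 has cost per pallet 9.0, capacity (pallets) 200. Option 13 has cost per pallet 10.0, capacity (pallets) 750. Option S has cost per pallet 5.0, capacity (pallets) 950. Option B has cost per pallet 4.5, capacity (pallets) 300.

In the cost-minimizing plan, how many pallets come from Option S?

550

Cheapest first:
Take 300 from Option B at 4.5 — need 550 more.
Take 550 from Option S at 5.0 to finish.
Option 19, Option 13: unused.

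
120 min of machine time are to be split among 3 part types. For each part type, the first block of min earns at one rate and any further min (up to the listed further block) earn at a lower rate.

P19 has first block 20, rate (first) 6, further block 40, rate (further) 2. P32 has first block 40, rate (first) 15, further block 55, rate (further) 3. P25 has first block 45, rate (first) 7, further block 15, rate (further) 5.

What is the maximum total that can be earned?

Order all 6 blocks by rate: P32/first 15 > P25/first 7 > P19/first 6 > P25/second 5 > P32/second 3 > P19/second 2.
P32 first at 15: fill all 40 — 80 left.
P25/first (7): +45 — 35 left.
P19 first at 6: fill all 20 — 15 left.
P25 second at 5: fill all 15 — 0 left.
Total = 15×40 + 7×45 + 6×20 + 5×15 = 1110.

1110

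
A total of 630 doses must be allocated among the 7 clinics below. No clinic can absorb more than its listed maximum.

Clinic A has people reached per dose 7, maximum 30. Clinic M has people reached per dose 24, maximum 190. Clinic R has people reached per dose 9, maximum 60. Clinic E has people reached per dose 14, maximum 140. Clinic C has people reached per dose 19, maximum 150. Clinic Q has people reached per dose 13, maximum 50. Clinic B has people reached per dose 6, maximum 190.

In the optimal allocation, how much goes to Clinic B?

10

Highest people reached per dose first: Clinic M 24 > Clinic C 19 > Clinic E 14 > Clinic Q 13 > Clinic R 9 > Clinic A 7 > Clinic B 6.
Clinic M: +190 to 190 (cap) — 440 left.
Clinic C takes 150 to reach its cap of 150 — 290 left.
Give Clinic E 140 to hit its cap of 140 — 150 left.
Clinic Q takes 50 to reach its cap of 50 — 100 left.
Clinic R: +60 to 60 (cap) — 40 left.
Clinic A: +30 to 30 (cap) — 10 left.
Clinic B: +10 (room for 190) → 10. Pool exhausted.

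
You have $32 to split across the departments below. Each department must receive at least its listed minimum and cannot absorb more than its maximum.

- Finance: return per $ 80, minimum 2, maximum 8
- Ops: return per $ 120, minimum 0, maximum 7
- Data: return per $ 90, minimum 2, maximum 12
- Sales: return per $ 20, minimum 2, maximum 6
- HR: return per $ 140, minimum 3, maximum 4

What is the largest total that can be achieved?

3080

Meeting every minimum uses 2+0+2+2+3 = 9 $, leaving 23.
Rank by return per $: HR 140 > Ops 120 > Data 90 > Finance 80 > Sales 20.
HR: +1 to 4 (cap) — 22 left.
Ops takes 7 more to reach its cap of 7 — 15 left.
Data: +10 to 12 (cap) — 5 left.
Finance: +5 (room for 6) → 7. Pool exhausted.
Total = 80×7 + 120×7 + 90×12 + 20×2 + 140×4 = 3080.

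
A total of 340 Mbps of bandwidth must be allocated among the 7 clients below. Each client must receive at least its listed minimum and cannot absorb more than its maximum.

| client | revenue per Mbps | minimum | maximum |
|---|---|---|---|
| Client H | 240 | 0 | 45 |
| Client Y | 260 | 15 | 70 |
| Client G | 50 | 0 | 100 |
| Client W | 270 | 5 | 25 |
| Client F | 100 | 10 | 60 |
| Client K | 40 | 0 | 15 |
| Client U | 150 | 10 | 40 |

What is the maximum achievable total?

Meeting every minimum uses 0+15+0+5+10+0+10 = 40 Mbps, leaving 300.
Highest revenue per Mbps first: Client W 270 > Client Y 260 > Client H 240 > Client U 150 > Client F 100 > Client G 50 > Client K 40.
Client W: +20 to 25 (cap) ; 280 left.
Client Y: +55 to 70 (cap) ; 225 left.
Client H: +45 to 45 (cap) ; 180 left.
Give Client U 30 more to hit its cap of 40 ; 150 left.
Give Client F 50 more to hit its cap of 60 ; 100 left.
Client G takes 100 more to reach its cap of 100 ; 0 left.
Total = 240×45 + 260×70 + 50×100 + 270×25 + 100×60 + 150×40 = 52750.

52750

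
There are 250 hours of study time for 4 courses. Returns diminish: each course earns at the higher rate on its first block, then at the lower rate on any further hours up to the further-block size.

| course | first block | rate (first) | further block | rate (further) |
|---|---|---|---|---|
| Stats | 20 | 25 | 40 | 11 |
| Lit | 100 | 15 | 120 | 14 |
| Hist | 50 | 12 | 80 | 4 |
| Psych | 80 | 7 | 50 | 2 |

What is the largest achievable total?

Rank every tier by rate: Stats/tier1 25 > Lit/tier1 15 > Lit/tier2 14 > Hist/tier1 12 > Stats/tier2 11 > Psych/tier1 7 > Hist/tier2 4 > Psych/tier2 2.
Stats tier1 at 25: fill all 20 → 230 left.
Lit/tier1 (15): +100 → 130 left.
Lit tier2 at 14: fill all 120 → 10 left.
10 remain; put them into Hist tier1 at 12.
Total = 25×20 + 15×100 + 14×120 + 12×10 = 3800.

3800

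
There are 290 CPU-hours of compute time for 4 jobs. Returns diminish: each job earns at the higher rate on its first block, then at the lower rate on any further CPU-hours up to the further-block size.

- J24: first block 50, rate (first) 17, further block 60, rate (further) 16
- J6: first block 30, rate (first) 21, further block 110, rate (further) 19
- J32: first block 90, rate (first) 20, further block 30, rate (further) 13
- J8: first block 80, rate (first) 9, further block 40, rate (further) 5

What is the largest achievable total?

Rank every tier by rate: J6/tier1 21 > J32/tier1 20 > J6/tier2 19 > J24/tier1 17 > J24/tier2 16 > J32/tier2 13 > J8/tier1 9 > J8/tier2 5.
J6 tier1 at 21: fill all 30 → 260 left.
J32/tier1 (20): +90 → 170 left.
Fill J6 tier2 block (110 at 19) → 60 left.
J24 tier1 at 17: fill all 50 → 10 left.
J24 tier2 at 16: only 10 left, fill 10.
Total = 21×30 + 20×90 + 19×110 + 17×50 + 16×10 = 5530.

5530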